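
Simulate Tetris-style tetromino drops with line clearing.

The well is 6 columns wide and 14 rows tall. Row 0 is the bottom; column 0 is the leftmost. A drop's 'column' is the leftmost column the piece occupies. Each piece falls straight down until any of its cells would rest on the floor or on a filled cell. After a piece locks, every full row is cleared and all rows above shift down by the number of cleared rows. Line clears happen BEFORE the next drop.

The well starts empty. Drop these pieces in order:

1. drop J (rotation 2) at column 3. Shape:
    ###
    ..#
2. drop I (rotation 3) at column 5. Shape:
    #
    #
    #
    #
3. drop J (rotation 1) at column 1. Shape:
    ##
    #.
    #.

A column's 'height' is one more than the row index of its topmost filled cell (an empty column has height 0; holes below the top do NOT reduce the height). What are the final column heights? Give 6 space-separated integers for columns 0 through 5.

Answer: 0 3 3 2 2 6

Derivation:
Drop 1: J rot2 at col 3 lands with bottom-row=0; cleared 0 line(s) (total 0); column heights now [0 0 0 2 2 2], max=2
Drop 2: I rot3 at col 5 lands with bottom-row=2; cleared 0 line(s) (total 0); column heights now [0 0 0 2 2 6], max=6
Drop 3: J rot1 at col 1 lands with bottom-row=0; cleared 0 line(s) (total 0); column heights now [0 3 3 2 2 6], max=6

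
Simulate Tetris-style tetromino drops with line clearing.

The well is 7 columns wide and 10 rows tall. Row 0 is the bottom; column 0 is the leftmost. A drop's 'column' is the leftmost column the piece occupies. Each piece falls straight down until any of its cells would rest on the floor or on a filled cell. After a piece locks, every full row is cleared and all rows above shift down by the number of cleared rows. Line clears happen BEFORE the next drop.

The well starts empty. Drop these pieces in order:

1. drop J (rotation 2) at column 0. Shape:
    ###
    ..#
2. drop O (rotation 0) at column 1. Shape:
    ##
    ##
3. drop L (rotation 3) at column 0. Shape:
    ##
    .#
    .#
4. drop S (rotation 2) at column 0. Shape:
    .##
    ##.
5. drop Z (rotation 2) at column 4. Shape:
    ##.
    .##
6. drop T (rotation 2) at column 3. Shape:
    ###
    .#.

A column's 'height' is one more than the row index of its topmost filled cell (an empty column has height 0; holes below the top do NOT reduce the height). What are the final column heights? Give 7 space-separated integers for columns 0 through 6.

Answer: 8 9 9 4 4 4 1

Derivation:
Drop 1: J rot2 at col 0 lands with bottom-row=0; cleared 0 line(s) (total 0); column heights now [2 2 2 0 0 0 0], max=2
Drop 2: O rot0 at col 1 lands with bottom-row=2; cleared 0 line(s) (total 0); column heights now [2 4 4 0 0 0 0], max=4
Drop 3: L rot3 at col 0 lands with bottom-row=4; cleared 0 line(s) (total 0); column heights now [7 7 4 0 0 0 0], max=7
Drop 4: S rot2 at col 0 lands with bottom-row=7; cleared 0 line(s) (total 0); column heights now [8 9 9 0 0 0 0], max=9
Drop 5: Z rot2 at col 4 lands with bottom-row=0; cleared 0 line(s) (total 0); column heights now [8 9 9 0 2 2 1], max=9
Drop 6: T rot2 at col 3 lands with bottom-row=2; cleared 0 line(s) (total 0); column heights now [8 9 9 4 4 4 1], max=9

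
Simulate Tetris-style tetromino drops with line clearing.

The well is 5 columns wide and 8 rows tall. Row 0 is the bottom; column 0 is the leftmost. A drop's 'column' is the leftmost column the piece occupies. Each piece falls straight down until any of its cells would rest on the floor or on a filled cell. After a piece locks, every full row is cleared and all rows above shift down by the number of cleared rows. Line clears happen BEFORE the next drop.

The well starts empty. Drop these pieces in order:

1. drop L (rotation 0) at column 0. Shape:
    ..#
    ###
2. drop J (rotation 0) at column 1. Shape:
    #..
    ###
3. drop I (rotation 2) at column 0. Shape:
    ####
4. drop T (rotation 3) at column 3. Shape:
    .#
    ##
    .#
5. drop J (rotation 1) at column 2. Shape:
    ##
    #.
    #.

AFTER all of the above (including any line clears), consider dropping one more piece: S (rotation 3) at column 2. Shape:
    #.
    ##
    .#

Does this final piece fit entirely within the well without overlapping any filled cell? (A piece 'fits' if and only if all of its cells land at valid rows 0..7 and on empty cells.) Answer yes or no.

Answer: no

Derivation:
Drop 1: L rot0 at col 0 lands with bottom-row=0; cleared 0 line(s) (total 0); column heights now [1 1 2 0 0], max=2
Drop 2: J rot0 at col 1 lands with bottom-row=2; cleared 0 line(s) (total 0); column heights now [1 4 3 3 0], max=4
Drop 3: I rot2 at col 0 lands with bottom-row=4; cleared 0 line(s) (total 0); column heights now [5 5 5 5 0], max=5
Drop 4: T rot3 at col 3 lands with bottom-row=4; cleared 1 line(s) (total 1); column heights now [1 4 3 5 6], max=6
Drop 5: J rot1 at col 2 lands with bottom-row=3; cleared 0 line(s) (total 1); column heights now [1 4 6 6 6], max=6
Test piece S rot3 at col 2 (width 2): heights before test = [1 4 6 6 6]; fits = False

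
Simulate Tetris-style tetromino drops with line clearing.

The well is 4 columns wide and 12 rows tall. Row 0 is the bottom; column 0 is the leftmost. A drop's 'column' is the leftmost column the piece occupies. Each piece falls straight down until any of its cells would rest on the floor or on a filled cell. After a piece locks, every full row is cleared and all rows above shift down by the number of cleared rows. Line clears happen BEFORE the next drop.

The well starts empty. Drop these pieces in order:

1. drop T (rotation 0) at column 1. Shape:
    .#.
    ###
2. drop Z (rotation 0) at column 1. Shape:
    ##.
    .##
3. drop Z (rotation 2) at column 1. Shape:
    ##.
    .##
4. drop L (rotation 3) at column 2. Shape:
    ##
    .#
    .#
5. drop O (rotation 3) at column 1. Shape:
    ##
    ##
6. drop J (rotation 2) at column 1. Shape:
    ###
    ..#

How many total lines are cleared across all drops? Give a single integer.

Drop 1: T rot0 at col 1 lands with bottom-row=0; cleared 0 line(s) (total 0); column heights now [0 1 2 1], max=2
Drop 2: Z rot0 at col 1 lands with bottom-row=2; cleared 0 line(s) (total 0); column heights now [0 4 4 3], max=4
Drop 3: Z rot2 at col 1 lands with bottom-row=4; cleared 0 line(s) (total 0); column heights now [0 6 6 5], max=6
Drop 4: L rot3 at col 2 lands with bottom-row=5; cleared 0 line(s) (total 0); column heights now [0 6 8 8], max=8
Drop 5: O rot3 at col 1 lands with bottom-row=8; cleared 0 line(s) (total 0); column heights now [0 10 10 8], max=10
Drop 6: J rot2 at col 1 lands with bottom-row=9; cleared 0 line(s) (total 0); column heights now [0 11 11 11], max=11

Answer: 0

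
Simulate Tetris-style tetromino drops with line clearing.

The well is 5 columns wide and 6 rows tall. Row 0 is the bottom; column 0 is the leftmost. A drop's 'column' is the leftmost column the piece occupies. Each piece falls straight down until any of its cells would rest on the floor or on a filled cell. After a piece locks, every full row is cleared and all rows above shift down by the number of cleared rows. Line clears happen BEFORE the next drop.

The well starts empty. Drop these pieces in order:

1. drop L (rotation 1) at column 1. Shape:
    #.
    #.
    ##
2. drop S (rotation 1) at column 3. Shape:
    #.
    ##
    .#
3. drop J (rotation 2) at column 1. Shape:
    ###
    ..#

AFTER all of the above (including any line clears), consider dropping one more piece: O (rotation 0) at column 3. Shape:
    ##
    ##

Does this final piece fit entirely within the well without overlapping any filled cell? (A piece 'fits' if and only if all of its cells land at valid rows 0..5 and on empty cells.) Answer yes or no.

Answer: no

Derivation:
Drop 1: L rot1 at col 1 lands with bottom-row=0; cleared 0 line(s) (total 0); column heights now [0 3 1 0 0], max=3
Drop 2: S rot1 at col 3 lands with bottom-row=0; cleared 0 line(s) (total 0); column heights now [0 3 1 3 2], max=3
Drop 3: J rot2 at col 1 lands with bottom-row=3; cleared 0 line(s) (total 0); column heights now [0 5 5 5 2], max=5
Test piece O rot0 at col 3 (width 2): heights before test = [0 5 5 5 2]; fits = False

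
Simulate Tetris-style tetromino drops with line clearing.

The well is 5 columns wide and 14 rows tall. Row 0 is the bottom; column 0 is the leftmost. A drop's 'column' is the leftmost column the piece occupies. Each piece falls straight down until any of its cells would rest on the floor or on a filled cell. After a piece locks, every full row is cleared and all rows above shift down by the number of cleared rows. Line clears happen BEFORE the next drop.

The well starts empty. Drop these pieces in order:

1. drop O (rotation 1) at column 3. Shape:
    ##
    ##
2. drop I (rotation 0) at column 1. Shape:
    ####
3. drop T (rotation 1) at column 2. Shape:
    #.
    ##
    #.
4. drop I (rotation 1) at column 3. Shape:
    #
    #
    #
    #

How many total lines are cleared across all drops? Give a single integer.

Drop 1: O rot1 at col 3 lands with bottom-row=0; cleared 0 line(s) (total 0); column heights now [0 0 0 2 2], max=2
Drop 2: I rot0 at col 1 lands with bottom-row=2; cleared 0 line(s) (total 0); column heights now [0 3 3 3 3], max=3
Drop 3: T rot1 at col 2 lands with bottom-row=3; cleared 0 line(s) (total 0); column heights now [0 3 6 5 3], max=6
Drop 4: I rot1 at col 3 lands with bottom-row=5; cleared 0 line(s) (total 0); column heights now [0 3 6 9 3], max=9

Answer: 0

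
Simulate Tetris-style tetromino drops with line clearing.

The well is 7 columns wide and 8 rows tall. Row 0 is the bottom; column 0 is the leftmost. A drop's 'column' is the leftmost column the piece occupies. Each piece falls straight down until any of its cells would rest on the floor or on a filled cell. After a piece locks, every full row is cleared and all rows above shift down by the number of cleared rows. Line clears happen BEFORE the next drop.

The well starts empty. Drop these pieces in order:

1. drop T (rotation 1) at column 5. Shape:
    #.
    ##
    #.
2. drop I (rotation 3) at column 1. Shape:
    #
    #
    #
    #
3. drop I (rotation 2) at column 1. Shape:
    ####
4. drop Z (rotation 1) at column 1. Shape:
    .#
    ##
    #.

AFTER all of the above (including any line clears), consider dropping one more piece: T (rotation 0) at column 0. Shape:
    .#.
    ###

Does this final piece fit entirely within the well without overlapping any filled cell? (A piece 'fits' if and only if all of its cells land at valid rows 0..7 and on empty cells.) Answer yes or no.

Answer: no

Derivation:
Drop 1: T rot1 at col 5 lands with bottom-row=0; cleared 0 line(s) (total 0); column heights now [0 0 0 0 0 3 2], max=3
Drop 2: I rot3 at col 1 lands with bottom-row=0; cleared 0 line(s) (total 0); column heights now [0 4 0 0 0 3 2], max=4
Drop 3: I rot2 at col 1 lands with bottom-row=4; cleared 0 line(s) (total 0); column heights now [0 5 5 5 5 3 2], max=5
Drop 4: Z rot1 at col 1 lands with bottom-row=5; cleared 0 line(s) (total 0); column heights now [0 7 8 5 5 3 2], max=8
Test piece T rot0 at col 0 (width 3): heights before test = [0 7 8 5 5 3 2]; fits = False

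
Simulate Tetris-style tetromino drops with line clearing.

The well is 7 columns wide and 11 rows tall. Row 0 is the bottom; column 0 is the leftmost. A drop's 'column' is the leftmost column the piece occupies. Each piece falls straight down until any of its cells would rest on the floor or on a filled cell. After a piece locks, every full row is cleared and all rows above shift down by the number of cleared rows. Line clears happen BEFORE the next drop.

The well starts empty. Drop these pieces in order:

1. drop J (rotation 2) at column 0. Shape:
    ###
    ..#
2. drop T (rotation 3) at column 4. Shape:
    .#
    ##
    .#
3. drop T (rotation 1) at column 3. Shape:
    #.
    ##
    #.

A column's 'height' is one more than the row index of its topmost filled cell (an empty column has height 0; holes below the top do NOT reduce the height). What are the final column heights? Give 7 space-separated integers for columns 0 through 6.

Drop 1: J rot2 at col 0 lands with bottom-row=0; cleared 0 line(s) (total 0); column heights now [2 2 2 0 0 0 0], max=2
Drop 2: T rot3 at col 4 lands with bottom-row=0; cleared 0 line(s) (total 0); column heights now [2 2 2 0 2 3 0], max=3
Drop 3: T rot1 at col 3 lands with bottom-row=1; cleared 0 line(s) (total 0); column heights now [2 2 2 4 3 3 0], max=4

Answer: 2 2 2 4 3 3 0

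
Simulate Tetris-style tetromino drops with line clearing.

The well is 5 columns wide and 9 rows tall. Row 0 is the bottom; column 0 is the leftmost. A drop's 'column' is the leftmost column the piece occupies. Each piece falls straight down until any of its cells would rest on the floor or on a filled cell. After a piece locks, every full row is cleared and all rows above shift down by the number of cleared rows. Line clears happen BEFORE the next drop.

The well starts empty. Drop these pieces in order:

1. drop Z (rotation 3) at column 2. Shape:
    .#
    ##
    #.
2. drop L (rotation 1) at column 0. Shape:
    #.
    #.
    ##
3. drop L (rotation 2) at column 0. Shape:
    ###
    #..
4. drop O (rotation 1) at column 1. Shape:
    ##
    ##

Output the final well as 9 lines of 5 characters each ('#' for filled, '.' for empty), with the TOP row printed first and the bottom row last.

Drop 1: Z rot3 at col 2 lands with bottom-row=0; cleared 0 line(s) (total 0); column heights now [0 0 2 3 0], max=3
Drop 2: L rot1 at col 0 lands with bottom-row=0; cleared 0 line(s) (total 0); column heights now [3 1 2 3 0], max=3
Drop 3: L rot2 at col 0 lands with bottom-row=3; cleared 0 line(s) (total 0); column heights now [5 5 5 3 0], max=5
Drop 4: O rot1 at col 1 lands with bottom-row=5; cleared 0 line(s) (total 0); column heights now [5 7 7 3 0], max=7

Answer: .....
.....
.##..
.##..
###..
#....
#..#.
#.##.
###..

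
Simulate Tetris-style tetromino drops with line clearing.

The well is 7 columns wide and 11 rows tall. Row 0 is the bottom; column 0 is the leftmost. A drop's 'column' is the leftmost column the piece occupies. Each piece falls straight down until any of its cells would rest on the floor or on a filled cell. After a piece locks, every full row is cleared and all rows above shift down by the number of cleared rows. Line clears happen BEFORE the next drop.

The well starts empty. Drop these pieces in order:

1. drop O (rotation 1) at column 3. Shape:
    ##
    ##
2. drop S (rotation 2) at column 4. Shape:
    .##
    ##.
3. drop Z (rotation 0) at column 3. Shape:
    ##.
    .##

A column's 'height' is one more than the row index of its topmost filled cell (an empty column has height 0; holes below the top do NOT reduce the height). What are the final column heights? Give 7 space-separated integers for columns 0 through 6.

Answer: 0 0 0 6 6 5 4

Derivation:
Drop 1: O rot1 at col 3 lands with bottom-row=0; cleared 0 line(s) (total 0); column heights now [0 0 0 2 2 0 0], max=2
Drop 2: S rot2 at col 4 lands with bottom-row=2; cleared 0 line(s) (total 0); column heights now [0 0 0 2 3 4 4], max=4
Drop 3: Z rot0 at col 3 lands with bottom-row=4; cleared 0 line(s) (total 0); column heights now [0 0 0 6 6 5 4], max=6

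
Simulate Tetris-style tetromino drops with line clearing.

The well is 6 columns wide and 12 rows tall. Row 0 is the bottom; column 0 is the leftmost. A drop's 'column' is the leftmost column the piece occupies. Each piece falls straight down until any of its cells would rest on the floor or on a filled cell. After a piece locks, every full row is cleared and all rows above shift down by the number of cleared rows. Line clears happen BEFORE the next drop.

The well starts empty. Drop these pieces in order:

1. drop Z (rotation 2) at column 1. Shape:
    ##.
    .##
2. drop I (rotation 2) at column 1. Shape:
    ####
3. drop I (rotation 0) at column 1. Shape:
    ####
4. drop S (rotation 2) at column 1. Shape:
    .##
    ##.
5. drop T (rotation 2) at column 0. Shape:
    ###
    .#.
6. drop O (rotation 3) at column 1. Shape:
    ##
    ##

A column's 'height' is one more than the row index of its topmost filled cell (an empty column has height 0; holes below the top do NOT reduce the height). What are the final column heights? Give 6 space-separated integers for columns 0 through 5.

Drop 1: Z rot2 at col 1 lands with bottom-row=0; cleared 0 line(s) (total 0); column heights now [0 2 2 1 0 0], max=2
Drop 2: I rot2 at col 1 lands with bottom-row=2; cleared 0 line(s) (total 0); column heights now [0 3 3 3 3 0], max=3
Drop 3: I rot0 at col 1 lands with bottom-row=3; cleared 0 line(s) (total 0); column heights now [0 4 4 4 4 0], max=4
Drop 4: S rot2 at col 1 lands with bottom-row=4; cleared 0 line(s) (total 0); column heights now [0 5 6 6 4 0], max=6
Drop 5: T rot2 at col 0 lands with bottom-row=5; cleared 0 line(s) (total 0); column heights now [7 7 7 6 4 0], max=7
Drop 6: O rot3 at col 1 lands with bottom-row=7; cleared 0 line(s) (total 0); column heights now [7 9 9 6 4 0], max=9

Answer: 7 9 9 6 4 0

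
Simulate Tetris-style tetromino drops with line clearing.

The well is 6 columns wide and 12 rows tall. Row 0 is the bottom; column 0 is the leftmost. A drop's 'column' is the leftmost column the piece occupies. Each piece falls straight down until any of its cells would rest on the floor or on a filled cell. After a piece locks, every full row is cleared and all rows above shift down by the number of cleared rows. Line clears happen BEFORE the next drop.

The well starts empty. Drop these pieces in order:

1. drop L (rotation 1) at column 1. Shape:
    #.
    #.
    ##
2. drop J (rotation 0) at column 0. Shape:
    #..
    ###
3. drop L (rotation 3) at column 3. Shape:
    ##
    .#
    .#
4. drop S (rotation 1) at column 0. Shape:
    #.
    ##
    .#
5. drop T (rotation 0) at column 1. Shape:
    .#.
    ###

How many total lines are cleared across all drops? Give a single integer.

Drop 1: L rot1 at col 1 lands with bottom-row=0; cleared 0 line(s) (total 0); column heights now [0 3 1 0 0 0], max=3
Drop 2: J rot0 at col 0 lands with bottom-row=3; cleared 0 line(s) (total 0); column heights now [5 4 4 0 0 0], max=5
Drop 3: L rot3 at col 3 lands with bottom-row=0; cleared 0 line(s) (total 0); column heights now [5 4 4 3 3 0], max=5
Drop 4: S rot1 at col 0 lands with bottom-row=4; cleared 0 line(s) (total 0); column heights now [7 6 4 3 3 0], max=7
Drop 5: T rot0 at col 1 lands with bottom-row=6; cleared 0 line(s) (total 0); column heights now [7 7 8 7 3 0], max=8

Answer: 0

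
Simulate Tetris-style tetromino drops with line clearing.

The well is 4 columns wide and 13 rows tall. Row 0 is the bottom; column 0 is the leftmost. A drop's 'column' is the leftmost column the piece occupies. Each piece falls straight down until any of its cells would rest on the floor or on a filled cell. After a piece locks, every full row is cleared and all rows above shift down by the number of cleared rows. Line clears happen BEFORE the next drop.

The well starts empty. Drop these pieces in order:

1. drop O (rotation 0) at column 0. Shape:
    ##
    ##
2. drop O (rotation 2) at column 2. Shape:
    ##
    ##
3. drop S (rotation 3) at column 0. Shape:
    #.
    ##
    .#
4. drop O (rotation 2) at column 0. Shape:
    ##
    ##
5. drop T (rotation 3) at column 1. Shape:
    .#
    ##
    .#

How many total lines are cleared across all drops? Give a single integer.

Answer: 2

Derivation:
Drop 1: O rot0 at col 0 lands with bottom-row=0; cleared 0 line(s) (total 0); column heights now [2 2 0 0], max=2
Drop 2: O rot2 at col 2 lands with bottom-row=0; cleared 2 line(s) (total 2); column heights now [0 0 0 0], max=0
Drop 3: S rot3 at col 0 lands with bottom-row=0; cleared 0 line(s) (total 2); column heights now [3 2 0 0], max=3
Drop 4: O rot2 at col 0 lands with bottom-row=3; cleared 0 line(s) (total 2); column heights now [5 5 0 0], max=5
Drop 5: T rot3 at col 1 lands with bottom-row=4; cleared 0 line(s) (total 2); column heights now [5 6 7 0], max=7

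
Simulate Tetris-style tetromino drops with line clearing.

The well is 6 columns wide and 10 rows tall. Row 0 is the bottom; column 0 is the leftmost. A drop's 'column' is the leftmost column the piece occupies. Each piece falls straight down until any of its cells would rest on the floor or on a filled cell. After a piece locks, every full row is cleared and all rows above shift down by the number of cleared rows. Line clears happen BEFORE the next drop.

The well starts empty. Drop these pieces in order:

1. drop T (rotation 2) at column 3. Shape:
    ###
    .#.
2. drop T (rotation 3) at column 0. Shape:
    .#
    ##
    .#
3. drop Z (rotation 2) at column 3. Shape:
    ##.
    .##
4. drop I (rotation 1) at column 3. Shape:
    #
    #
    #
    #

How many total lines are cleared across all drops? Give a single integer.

Answer: 0

Derivation:
Drop 1: T rot2 at col 3 lands with bottom-row=0; cleared 0 line(s) (total 0); column heights now [0 0 0 2 2 2], max=2
Drop 2: T rot3 at col 0 lands with bottom-row=0; cleared 0 line(s) (total 0); column heights now [2 3 0 2 2 2], max=3
Drop 3: Z rot2 at col 3 lands with bottom-row=2; cleared 0 line(s) (total 0); column heights now [2 3 0 4 4 3], max=4
Drop 4: I rot1 at col 3 lands with bottom-row=4; cleared 0 line(s) (total 0); column heights now [2 3 0 8 4 3], max=8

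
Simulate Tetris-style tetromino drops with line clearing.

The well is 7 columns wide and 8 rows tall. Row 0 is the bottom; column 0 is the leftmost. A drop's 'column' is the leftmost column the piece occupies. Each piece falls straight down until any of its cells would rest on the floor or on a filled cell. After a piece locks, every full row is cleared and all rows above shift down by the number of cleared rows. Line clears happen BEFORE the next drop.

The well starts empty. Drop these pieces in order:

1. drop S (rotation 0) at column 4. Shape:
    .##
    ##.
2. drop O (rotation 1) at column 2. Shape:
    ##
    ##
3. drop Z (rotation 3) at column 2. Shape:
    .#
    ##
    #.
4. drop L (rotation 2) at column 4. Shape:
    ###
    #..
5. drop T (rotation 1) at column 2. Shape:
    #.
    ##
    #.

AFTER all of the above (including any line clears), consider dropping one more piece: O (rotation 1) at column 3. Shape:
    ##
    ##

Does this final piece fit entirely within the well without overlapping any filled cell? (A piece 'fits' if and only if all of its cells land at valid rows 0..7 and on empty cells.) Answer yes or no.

Drop 1: S rot0 at col 4 lands with bottom-row=0; cleared 0 line(s) (total 0); column heights now [0 0 0 0 1 2 2], max=2
Drop 2: O rot1 at col 2 lands with bottom-row=0; cleared 0 line(s) (total 0); column heights now [0 0 2 2 1 2 2], max=2
Drop 3: Z rot3 at col 2 lands with bottom-row=2; cleared 0 line(s) (total 0); column heights now [0 0 4 5 1 2 2], max=5
Drop 4: L rot2 at col 4 lands with bottom-row=1; cleared 0 line(s) (total 0); column heights now [0 0 4 5 3 3 3], max=5
Drop 5: T rot1 at col 2 lands with bottom-row=4; cleared 0 line(s) (total 0); column heights now [0 0 7 6 3 3 3], max=7
Test piece O rot1 at col 3 (width 2): heights before test = [0 0 7 6 3 3 3]; fits = True

Answer: yes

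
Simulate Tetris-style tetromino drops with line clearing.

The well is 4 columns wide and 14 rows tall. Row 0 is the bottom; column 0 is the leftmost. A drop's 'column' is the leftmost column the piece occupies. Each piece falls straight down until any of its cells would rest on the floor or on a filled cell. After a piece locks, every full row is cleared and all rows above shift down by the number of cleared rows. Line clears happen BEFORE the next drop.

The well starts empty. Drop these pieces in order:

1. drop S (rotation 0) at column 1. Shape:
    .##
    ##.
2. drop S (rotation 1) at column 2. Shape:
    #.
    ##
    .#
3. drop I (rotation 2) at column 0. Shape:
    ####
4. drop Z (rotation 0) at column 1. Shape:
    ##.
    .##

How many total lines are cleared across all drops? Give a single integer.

Answer: 1

Derivation:
Drop 1: S rot0 at col 1 lands with bottom-row=0; cleared 0 line(s) (total 0); column heights now [0 1 2 2], max=2
Drop 2: S rot1 at col 2 lands with bottom-row=2; cleared 0 line(s) (total 0); column heights now [0 1 5 4], max=5
Drop 3: I rot2 at col 0 lands with bottom-row=5; cleared 1 line(s) (total 1); column heights now [0 1 5 4], max=5
Drop 4: Z rot0 at col 1 lands with bottom-row=5; cleared 0 line(s) (total 1); column heights now [0 7 7 6], max=7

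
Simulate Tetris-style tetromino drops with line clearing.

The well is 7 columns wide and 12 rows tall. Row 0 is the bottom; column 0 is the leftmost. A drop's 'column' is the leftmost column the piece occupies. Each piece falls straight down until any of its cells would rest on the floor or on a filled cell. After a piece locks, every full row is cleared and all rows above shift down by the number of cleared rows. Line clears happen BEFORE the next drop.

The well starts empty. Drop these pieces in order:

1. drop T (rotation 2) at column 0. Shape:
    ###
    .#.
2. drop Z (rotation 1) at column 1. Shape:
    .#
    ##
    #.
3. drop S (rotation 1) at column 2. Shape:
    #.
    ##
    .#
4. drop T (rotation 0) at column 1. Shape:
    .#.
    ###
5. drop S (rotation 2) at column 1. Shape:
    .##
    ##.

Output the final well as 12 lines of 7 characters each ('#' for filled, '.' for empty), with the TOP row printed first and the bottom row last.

Drop 1: T rot2 at col 0 lands with bottom-row=0; cleared 0 line(s) (total 0); column heights now [2 2 2 0 0 0 0], max=2
Drop 2: Z rot1 at col 1 lands with bottom-row=2; cleared 0 line(s) (total 0); column heights now [2 4 5 0 0 0 0], max=5
Drop 3: S rot1 at col 2 lands with bottom-row=4; cleared 0 line(s) (total 0); column heights now [2 4 7 6 0 0 0], max=7
Drop 4: T rot0 at col 1 lands with bottom-row=7; cleared 0 line(s) (total 0); column heights now [2 8 9 8 0 0 0], max=9
Drop 5: S rot2 at col 1 lands with bottom-row=9; cleared 0 line(s) (total 0); column heights now [2 10 11 11 0 0 0], max=11

Answer: .......
..##...
.##....
..#....
.###...
..#....
..##...
..##...
.##....
.#.....
###....
.#.....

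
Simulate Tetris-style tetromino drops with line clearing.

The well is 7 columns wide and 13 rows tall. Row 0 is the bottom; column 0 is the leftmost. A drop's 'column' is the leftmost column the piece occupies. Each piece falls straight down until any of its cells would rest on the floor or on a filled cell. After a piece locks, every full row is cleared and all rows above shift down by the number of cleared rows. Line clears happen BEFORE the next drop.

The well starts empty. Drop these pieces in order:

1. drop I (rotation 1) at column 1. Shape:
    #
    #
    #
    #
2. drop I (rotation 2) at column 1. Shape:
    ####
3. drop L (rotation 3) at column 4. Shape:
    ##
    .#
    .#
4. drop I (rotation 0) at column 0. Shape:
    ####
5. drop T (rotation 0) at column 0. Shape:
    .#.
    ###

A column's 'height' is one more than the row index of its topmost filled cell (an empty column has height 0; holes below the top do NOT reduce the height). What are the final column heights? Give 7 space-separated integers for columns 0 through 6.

Drop 1: I rot1 at col 1 lands with bottom-row=0; cleared 0 line(s) (total 0); column heights now [0 4 0 0 0 0 0], max=4
Drop 2: I rot2 at col 1 lands with bottom-row=4; cleared 0 line(s) (total 0); column heights now [0 5 5 5 5 0 0], max=5
Drop 3: L rot3 at col 4 lands with bottom-row=3; cleared 0 line(s) (total 0); column heights now [0 5 5 5 6 6 0], max=6
Drop 4: I rot0 at col 0 lands with bottom-row=5; cleared 0 line(s) (total 0); column heights now [6 6 6 6 6 6 0], max=6
Drop 5: T rot0 at col 0 lands with bottom-row=6; cleared 0 line(s) (total 0); column heights now [7 8 7 6 6 6 0], max=8

Answer: 7 8 7 6 6 6 0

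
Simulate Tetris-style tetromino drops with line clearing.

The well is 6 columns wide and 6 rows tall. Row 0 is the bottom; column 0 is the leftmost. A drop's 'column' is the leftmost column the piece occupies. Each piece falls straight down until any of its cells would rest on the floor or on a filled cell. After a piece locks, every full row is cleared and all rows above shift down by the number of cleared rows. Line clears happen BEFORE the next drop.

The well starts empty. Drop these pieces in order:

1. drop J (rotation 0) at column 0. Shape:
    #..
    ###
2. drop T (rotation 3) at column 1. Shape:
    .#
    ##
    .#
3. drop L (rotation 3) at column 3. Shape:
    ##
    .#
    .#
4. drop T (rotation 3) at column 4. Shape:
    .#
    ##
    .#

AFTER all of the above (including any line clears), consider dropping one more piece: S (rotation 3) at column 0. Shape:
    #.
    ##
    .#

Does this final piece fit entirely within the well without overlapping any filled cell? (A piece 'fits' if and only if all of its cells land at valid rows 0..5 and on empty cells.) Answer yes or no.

Drop 1: J rot0 at col 0 lands with bottom-row=0; cleared 0 line(s) (total 0); column heights now [2 1 1 0 0 0], max=2
Drop 2: T rot3 at col 1 lands with bottom-row=1; cleared 0 line(s) (total 0); column heights now [2 3 4 0 0 0], max=4
Drop 3: L rot3 at col 3 lands with bottom-row=0; cleared 0 line(s) (total 0); column heights now [2 3 4 3 3 0], max=4
Drop 4: T rot3 at col 4 lands with bottom-row=2; cleared 0 line(s) (total 0); column heights now [2 3 4 3 4 5], max=5
Test piece S rot3 at col 0 (width 2): heights before test = [2 3 4 3 4 5]; fits = True

Answer: yes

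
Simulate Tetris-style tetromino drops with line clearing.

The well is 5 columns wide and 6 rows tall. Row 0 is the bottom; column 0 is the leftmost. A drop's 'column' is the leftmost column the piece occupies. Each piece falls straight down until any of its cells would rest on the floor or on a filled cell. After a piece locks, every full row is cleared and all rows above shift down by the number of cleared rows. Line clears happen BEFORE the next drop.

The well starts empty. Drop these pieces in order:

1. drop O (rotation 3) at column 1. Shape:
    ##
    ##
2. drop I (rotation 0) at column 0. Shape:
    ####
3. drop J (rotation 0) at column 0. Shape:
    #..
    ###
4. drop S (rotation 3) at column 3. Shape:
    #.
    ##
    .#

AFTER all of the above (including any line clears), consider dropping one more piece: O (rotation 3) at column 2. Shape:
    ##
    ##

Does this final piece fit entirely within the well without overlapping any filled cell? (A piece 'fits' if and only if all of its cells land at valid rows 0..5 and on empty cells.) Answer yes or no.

Answer: yes

Derivation:
Drop 1: O rot3 at col 1 lands with bottom-row=0; cleared 0 line(s) (total 0); column heights now [0 2 2 0 0], max=2
Drop 2: I rot0 at col 0 lands with bottom-row=2; cleared 0 line(s) (total 0); column heights now [3 3 3 3 0], max=3
Drop 3: J rot0 at col 0 lands with bottom-row=3; cleared 0 line(s) (total 0); column heights now [5 4 4 3 0], max=5
Drop 4: S rot3 at col 3 lands with bottom-row=2; cleared 2 line(s) (total 2); column heights now [3 2 2 3 0], max=3
Test piece O rot3 at col 2 (width 2): heights before test = [3 2 2 3 0]; fits = True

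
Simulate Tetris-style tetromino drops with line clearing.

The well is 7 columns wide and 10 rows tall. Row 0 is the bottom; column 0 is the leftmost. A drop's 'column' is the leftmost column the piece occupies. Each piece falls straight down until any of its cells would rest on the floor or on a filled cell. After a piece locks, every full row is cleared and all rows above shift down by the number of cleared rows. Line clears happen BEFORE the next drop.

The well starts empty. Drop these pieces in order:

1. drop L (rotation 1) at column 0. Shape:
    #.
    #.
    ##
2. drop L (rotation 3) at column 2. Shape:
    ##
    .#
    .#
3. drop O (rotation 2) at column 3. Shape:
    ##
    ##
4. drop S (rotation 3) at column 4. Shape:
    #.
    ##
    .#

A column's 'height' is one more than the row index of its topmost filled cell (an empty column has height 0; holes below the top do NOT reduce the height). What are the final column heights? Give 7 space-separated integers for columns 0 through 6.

Drop 1: L rot1 at col 0 lands with bottom-row=0; cleared 0 line(s) (total 0); column heights now [3 1 0 0 0 0 0], max=3
Drop 2: L rot3 at col 2 lands with bottom-row=0; cleared 0 line(s) (total 0); column heights now [3 1 3 3 0 0 0], max=3
Drop 3: O rot2 at col 3 lands with bottom-row=3; cleared 0 line(s) (total 0); column heights now [3 1 3 5 5 0 0], max=5
Drop 4: S rot3 at col 4 lands with bottom-row=4; cleared 0 line(s) (total 0); column heights now [3 1 3 5 7 6 0], max=7

Answer: 3 1 3 5 7 6 0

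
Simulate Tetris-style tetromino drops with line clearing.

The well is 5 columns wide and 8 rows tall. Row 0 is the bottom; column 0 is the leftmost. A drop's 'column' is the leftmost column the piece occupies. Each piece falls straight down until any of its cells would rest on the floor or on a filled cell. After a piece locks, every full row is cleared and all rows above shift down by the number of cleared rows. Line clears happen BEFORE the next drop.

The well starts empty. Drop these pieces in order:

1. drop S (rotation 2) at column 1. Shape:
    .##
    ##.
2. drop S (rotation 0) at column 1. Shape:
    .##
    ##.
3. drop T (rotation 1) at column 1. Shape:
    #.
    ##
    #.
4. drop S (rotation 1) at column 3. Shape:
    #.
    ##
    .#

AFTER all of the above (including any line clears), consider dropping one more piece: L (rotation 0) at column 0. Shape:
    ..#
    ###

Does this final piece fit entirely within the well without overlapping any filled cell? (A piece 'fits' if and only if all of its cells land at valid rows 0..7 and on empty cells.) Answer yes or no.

Answer: yes

Derivation:
Drop 1: S rot2 at col 1 lands with bottom-row=0; cleared 0 line(s) (total 0); column heights now [0 1 2 2 0], max=2
Drop 2: S rot0 at col 1 lands with bottom-row=2; cleared 0 line(s) (total 0); column heights now [0 3 4 4 0], max=4
Drop 3: T rot1 at col 1 lands with bottom-row=3; cleared 0 line(s) (total 0); column heights now [0 6 5 4 0], max=6
Drop 4: S rot1 at col 3 lands with bottom-row=3; cleared 0 line(s) (total 0); column heights now [0 6 5 6 5], max=6
Test piece L rot0 at col 0 (width 3): heights before test = [0 6 5 6 5]; fits = True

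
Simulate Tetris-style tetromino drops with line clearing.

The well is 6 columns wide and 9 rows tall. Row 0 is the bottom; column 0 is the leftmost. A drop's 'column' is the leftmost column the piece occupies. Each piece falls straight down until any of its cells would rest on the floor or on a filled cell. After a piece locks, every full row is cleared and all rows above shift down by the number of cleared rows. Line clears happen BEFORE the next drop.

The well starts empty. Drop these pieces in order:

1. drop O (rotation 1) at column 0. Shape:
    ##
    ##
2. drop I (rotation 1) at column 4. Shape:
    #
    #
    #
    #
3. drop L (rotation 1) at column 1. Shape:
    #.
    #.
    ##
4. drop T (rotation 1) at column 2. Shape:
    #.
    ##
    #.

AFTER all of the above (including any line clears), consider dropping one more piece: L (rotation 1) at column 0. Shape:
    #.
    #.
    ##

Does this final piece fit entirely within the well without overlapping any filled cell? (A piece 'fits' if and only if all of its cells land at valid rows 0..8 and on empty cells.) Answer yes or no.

Drop 1: O rot1 at col 0 lands with bottom-row=0; cleared 0 line(s) (total 0); column heights now [2 2 0 0 0 0], max=2
Drop 2: I rot1 at col 4 lands with bottom-row=0; cleared 0 line(s) (total 0); column heights now [2 2 0 0 4 0], max=4
Drop 3: L rot1 at col 1 lands with bottom-row=2; cleared 0 line(s) (total 0); column heights now [2 5 3 0 4 0], max=5
Drop 4: T rot1 at col 2 lands with bottom-row=3; cleared 0 line(s) (total 0); column heights now [2 5 6 5 4 0], max=6
Test piece L rot1 at col 0 (width 2): heights before test = [2 5 6 5 4 0]; fits = True

Answer: yes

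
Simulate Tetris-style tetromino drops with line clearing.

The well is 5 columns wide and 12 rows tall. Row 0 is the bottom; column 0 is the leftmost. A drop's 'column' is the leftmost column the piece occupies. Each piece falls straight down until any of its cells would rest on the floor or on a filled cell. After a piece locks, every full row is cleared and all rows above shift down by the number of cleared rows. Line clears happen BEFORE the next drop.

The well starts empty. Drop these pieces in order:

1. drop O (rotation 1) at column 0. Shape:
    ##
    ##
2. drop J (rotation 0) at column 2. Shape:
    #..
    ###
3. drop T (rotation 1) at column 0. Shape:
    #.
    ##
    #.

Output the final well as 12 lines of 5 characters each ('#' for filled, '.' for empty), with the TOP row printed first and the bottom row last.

Drop 1: O rot1 at col 0 lands with bottom-row=0; cleared 0 line(s) (total 0); column heights now [2 2 0 0 0], max=2
Drop 2: J rot0 at col 2 lands with bottom-row=0; cleared 1 line(s) (total 1); column heights now [1 1 1 0 0], max=1
Drop 3: T rot1 at col 0 lands with bottom-row=1; cleared 0 line(s) (total 1); column heights now [4 3 1 0 0], max=4

Answer: .....
.....
.....
.....
.....
.....
.....
.....
#....
##...
#....
###..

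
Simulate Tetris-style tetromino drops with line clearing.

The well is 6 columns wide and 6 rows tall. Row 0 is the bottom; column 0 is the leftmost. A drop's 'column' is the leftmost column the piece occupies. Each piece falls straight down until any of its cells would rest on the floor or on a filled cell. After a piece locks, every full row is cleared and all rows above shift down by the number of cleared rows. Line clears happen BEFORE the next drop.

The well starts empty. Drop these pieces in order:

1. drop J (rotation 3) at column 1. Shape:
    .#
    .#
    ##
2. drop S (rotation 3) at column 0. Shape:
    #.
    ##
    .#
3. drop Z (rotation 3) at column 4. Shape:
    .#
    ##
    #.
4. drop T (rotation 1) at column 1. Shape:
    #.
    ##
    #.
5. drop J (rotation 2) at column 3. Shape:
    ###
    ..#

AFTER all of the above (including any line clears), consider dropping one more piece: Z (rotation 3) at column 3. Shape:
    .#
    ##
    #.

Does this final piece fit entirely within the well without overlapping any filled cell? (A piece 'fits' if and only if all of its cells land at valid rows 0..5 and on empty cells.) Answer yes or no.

Drop 1: J rot3 at col 1 lands with bottom-row=0; cleared 0 line(s) (total 0); column heights now [0 1 3 0 0 0], max=3
Drop 2: S rot3 at col 0 lands with bottom-row=1; cleared 0 line(s) (total 0); column heights now [4 3 3 0 0 0], max=4
Drop 3: Z rot3 at col 4 lands with bottom-row=0; cleared 0 line(s) (total 0); column heights now [4 3 3 0 2 3], max=4
Drop 4: T rot1 at col 1 lands with bottom-row=3; cleared 0 line(s) (total 0); column heights now [4 6 5 0 2 3], max=6
Drop 5: J rot2 at col 3 lands with bottom-row=3; cleared 0 line(s) (total 0); column heights now [4 6 5 5 5 5], max=6
Test piece Z rot3 at col 3 (width 2): heights before test = [4 6 5 5 5 5]; fits = False

Answer: no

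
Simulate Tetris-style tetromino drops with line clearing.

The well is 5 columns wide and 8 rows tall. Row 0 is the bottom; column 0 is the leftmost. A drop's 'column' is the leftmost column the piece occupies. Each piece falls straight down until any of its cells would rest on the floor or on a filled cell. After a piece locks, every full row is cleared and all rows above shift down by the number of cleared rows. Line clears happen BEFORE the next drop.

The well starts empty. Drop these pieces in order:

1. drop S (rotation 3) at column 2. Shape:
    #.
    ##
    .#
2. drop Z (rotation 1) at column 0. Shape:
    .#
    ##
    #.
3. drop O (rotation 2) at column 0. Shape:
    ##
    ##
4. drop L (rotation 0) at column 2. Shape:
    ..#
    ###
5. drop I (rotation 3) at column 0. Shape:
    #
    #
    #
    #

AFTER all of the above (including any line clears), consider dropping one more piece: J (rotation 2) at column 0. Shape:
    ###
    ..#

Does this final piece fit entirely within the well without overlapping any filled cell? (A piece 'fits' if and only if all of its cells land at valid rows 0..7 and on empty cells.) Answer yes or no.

Answer: no

Derivation:
Drop 1: S rot3 at col 2 lands with bottom-row=0; cleared 0 line(s) (total 0); column heights now [0 0 3 2 0], max=3
Drop 2: Z rot1 at col 0 lands with bottom-row=0; cleared 0 line(s) (total 0); column heights now [2 3 3 2 0], max=3
Drop 3: O rot2 at col 0 lands with bottom-row=3; cleared 0 line(s) (total 0); column heights now [5 5 3 2 0], max=5
Drop 4: L rot0 at col 2 lands with bottom-row=3; cleared 1 line(s) (total 1); column heights now [4 4 3 2 4], max=4
Drop 5: I rot3 at col 0 lands with bottom-row=4; cleared 0 line(s) (total 1); column heights now [8 4 3 2 4], max=8
Test piece J rot2 at col 0 (width 3): heights before test = [8 4 3 2 4]; fits = False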